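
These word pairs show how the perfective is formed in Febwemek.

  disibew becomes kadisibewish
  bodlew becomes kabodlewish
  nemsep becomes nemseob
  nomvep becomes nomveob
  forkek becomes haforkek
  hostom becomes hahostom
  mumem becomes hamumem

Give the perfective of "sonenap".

disibew and nemsep both have last vowel 'e' yet inflect differently (kadisibewish, nemseob), so the last vowel is not what conditions the rule; the final letter is.
"sonenap" ends in -p. The stems ending in -p (nemsep → nemseob, nomvep → nomveob) drop the final letter and add -ob.
The other patterns: stems ending in -w add ka- … -ish around the stem; stems ending in -k or -m add the prefix ha-.
So sonenap → sonenaob.

sonenaob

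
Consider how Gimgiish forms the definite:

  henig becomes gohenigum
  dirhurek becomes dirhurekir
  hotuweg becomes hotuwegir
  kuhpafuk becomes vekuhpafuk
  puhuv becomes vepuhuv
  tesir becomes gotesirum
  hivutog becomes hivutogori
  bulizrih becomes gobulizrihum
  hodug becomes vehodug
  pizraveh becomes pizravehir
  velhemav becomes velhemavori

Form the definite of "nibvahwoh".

hotuweg and henig both end in -g yet inflect differently (hotuwegir, gohenigum), so the final letter is not what conditions the rule; the last vowel is.
"nibvahwoh" has last vowel 'o'. The one such stem in the data (hivutog → hivutogori) adds -ori, so the same rule applies.
The other patterns: stems whose last vowel is 'e' add -ir; stems whose last vowel is 'i' add go- … -um around the stem; stems whose last vowel is 'u' add the prefix ve-.
So nibvahwoh → nibvahwohori.

nibvahwohori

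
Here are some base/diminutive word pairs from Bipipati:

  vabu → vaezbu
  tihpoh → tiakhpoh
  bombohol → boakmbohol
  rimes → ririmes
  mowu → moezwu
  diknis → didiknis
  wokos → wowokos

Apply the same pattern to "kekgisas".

"kekgisas" ends in -s. The stems ending in -s (wokos → wowokos, rimes → ririmes, diknis → didiknis) repeat the first consonant+vowel as a prefix.
So kekgisas → kekekgisas.

kekekgisas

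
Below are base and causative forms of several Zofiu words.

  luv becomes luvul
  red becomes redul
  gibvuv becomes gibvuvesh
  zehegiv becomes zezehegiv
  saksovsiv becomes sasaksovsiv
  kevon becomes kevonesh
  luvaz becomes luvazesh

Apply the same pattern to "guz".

guzul

luv and gibvuv both end in -v yet inflect differently (luvul, gibvuvesh), so the final letter is not what conditions the rule; the number of vowels is.
"guz" has 1 vowel. The stems with 1 vowel (luv → luvul, red → redul) add -ul.
The other patterns: stems with 2 vowels add -esh; stems with 3 vowels repeat the first consonant+vowel as a prefix.
So guz → guzul.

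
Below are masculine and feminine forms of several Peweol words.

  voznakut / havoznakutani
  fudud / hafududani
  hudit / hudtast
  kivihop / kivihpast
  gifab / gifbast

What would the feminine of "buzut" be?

voznakut and hudit both end in -t yet inflect differently (havoznakutani, hudtast), so the final letter is not what conditions the rule; the last vowel is.
"buzut" has last vowel 'u'. The stems whose last vowel is 'u' (fudud → hafududani, voznakut → havoznakutani) add ha- … -ani around the stem.
The other pattern: stems whose last vowel is 'a', 'i' or 'o' delete the last vowel and add -ast.
So buzut → habuzutani.

habuzutani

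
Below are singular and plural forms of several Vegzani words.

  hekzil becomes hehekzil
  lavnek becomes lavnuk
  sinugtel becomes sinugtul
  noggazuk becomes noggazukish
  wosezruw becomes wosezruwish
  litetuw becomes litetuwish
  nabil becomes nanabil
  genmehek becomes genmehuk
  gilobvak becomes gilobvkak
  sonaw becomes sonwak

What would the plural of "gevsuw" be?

noggazuk and gilobvak both end in -k yet inflect differently (noggazukish, gilobvkak), so the final letter is not what conditions the rule; the last vowel is.
"gevsuw" has last vowel 'u'. The stems whose last vowel is 'u' (noggazuk → noggazukish, litetuw → litetuwish, wosezruw → wosezruwish) add -ish.
The other patterns: stems whose last vowel is 'a' delete the last vowel and add -ak; stems whose last vowel is 'i' repeat the first consonant+vowel as a prefix; stems whose last vowel is 'e' change the last vowel to 'u'.
So gevsuw → gevsuwish.

gevsuwish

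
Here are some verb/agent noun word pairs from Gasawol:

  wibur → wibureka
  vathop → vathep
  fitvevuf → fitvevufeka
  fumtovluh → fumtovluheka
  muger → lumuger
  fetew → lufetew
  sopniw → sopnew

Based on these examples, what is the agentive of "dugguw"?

dugguweka

"dugguw" has last vowel 'u'. The stems whose last vowel is 'u' (wibur → wibureka, fitvevuf → fitvevufeka, fumtovluh → fumtovluheka) add -eka.
The other patterns: stems whose last vowel is 'i' or 'o' change the last vowel to 'e'; stems whose last vowel is 'e' add the prefix lu-.
So dugguw → dugguweka.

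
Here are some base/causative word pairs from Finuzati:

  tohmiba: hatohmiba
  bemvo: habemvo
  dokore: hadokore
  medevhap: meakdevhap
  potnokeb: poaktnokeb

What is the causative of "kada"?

hakada

potnokeb and dokore both have last vowel 'e' yet inflect differently (poaktnokeb, hadokore), so the last vowel is not what conditions the rule; whether the stem ends in a vowel or a consonant is.
"kada" ends in a vowel. The stems ending in a vowel (bemvo → habemvo, dokore → hadokore, tohmiba → hatohmiba) add the prefix ha-.
The other pattern: stems ending in a consonant insert -ak- after the first vowel.
So kada → hakada.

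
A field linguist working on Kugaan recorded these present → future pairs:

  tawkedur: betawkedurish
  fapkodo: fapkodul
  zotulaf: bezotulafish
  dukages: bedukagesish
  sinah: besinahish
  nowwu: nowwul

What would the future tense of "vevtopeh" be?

nowwu and tawkedur both have last vowel 'u' yet inflect differently (nowwul, betawkedurish), so the last vowel is not what conditions the rule; whether the stem ends in a vowel or a consonant is.
"vevtopeh" ends in a consonant. The stems ending in a consonant (sinah → besinahish, tawkedur → betawkedurish, zotulaf → bezotulafish) add be- … -ish around the stem.
The other pattern: stems ending in a vowel drop the final letter and add -ul.
So vevtopeh → bevevtopehish.

bevevtopehish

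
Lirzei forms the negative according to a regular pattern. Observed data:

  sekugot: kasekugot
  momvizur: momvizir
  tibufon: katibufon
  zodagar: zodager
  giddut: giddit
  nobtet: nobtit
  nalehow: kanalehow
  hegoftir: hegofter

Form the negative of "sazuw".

saziw

"sazuw" has last vowel 'u'. The stems whose last vowel is 'u' (momvizur → momvizir, giddut → giddit) change the last vowel to 'i'.
The other patterns: stems whose last vowel is 'o' add the prefix ka-; stems whose last vowel is 'a' or 'i' change the last vowel to 'e'.
So sazuw → saziw.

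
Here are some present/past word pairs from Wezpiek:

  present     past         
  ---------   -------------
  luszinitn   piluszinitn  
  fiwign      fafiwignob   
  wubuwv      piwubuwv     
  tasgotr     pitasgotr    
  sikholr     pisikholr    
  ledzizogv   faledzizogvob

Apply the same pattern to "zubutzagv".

fazubutzagvob

"zubutzagv" has second-to-last letter 'g'. The stems whose second-to-last letter is 'g' (fiwign → fafiwignob, ledzizogv → faledzizogvob) add fa- … -ob around the stem.
The other pattern: stems whose second-to-last letter is 'l', 't' or 'w' add the prefix pi-.
So zubutzagv → fazubutzagvob.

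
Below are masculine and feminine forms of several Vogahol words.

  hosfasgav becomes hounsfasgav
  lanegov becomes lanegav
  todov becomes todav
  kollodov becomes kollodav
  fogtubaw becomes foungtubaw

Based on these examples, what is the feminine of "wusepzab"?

hosfasgav and todov both end in -v yet inflect differently (hounsfasgav, todav), so the final letter is not what conditions the rule; the last vowel is.
"wusepzab" has last vowel 'a'. The stems whose last vowel is 'a' (fogtubaw → foungtubaw, hosfasgav → hounsfasgav) insert -un- after the first vowel.
So wusepzab → wuunsepzab.

wuunsepzab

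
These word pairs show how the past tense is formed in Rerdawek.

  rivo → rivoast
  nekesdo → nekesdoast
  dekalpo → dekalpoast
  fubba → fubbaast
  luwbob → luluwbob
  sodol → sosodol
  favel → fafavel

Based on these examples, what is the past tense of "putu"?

rivo and luwbob both have last vowel 'o' yet inflect differently (rivoast, luluwbob), so the last vowel is not what conditions the rule; whether the stem ends in a vowel or a consonant is.
"putu" ends in a vowel. The stems ending in a vowel (rivo → rivoast, nekesdo → nekesdoast, dekalpo → dekalpoast) add -ast.
The other pattern: stems ending in a consonant repeat the first consonant+vowel as a prefix.
So putu → putuast.

putuast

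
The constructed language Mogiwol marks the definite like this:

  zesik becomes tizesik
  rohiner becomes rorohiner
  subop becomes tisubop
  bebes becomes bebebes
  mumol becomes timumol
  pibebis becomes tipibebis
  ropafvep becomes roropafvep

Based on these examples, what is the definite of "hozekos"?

ropafvep and subop both end in -p yet inflect differently (roropafvep, tisubop), so the final letter is not what conditions the rule; the last vowel is.
"hozekos" has last vowel 'o'. The stems whose last vowel is 'o' (subop → tisubop, mumol → timumol) add the prefix ti-.
So hozekos → tihozekos.

tihozekos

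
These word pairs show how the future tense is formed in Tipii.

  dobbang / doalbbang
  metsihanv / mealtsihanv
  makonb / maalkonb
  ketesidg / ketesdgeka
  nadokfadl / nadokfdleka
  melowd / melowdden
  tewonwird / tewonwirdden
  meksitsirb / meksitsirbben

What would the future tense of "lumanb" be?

"lumanb" has second-to-last letter 'n'. The stems whose second-to-last letter is 'n' (dobbang → doalbbang, metsihanv → mealtsihanv, makonb → maalkonb) insert -al- after the first vowel.
The other patterns: stems whose second-to-last letter is 'd' delete the last vowel and add -eka; stems whose second-to-last letter is 'r' or 'w' double the final consonant and add -en.
So lumanb → lualmanb.

lualmanb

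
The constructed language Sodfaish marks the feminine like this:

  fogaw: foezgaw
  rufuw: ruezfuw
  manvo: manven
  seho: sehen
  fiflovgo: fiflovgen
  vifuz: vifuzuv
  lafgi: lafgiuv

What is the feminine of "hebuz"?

hebuzuv

rufuw and vifuz both have last vowel 'u' yet inflect differently (ruezfuw, vifuzuv), so the last vowel is not what conditions the rule; the final letter is.
"hebuz" ends in -z. The one such stem in the data (vifuz → vifuzuv) adds -uv, so the same rule applies.
So hebuz → hebuzuv.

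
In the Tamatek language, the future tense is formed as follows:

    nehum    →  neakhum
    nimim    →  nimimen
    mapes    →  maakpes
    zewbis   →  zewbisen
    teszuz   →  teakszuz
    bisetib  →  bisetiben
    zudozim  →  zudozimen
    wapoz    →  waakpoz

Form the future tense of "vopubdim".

zudozim and nehum both end in -m yet inflect differently (zudozimen, neakhum), so the final letter is not what conditions the rule; the last vowel is.
"vopubdim" has last vowel 'i'. The stems whose last vowel is 'i' (bisetib → bisetiben, zewbis → zewbisen, zudozim → zudozimen) add -en.
The other pattern: stems whose last vowel is 'e', 'o' or 'u' insert -ak- after the first vowel.
So vopubdim → vopubdimen.

vopubdimen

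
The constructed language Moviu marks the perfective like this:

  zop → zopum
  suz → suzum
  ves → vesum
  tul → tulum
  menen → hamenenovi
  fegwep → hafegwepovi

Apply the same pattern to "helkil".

zop and fegwep both end in -p yet inflect differently (zopum, hafegwepovi), so the final letter is not what conditions the rule; the number of vowels is.
"helkil" has 2 vowels. The stems with 2 vowels (menen → hamenenovi, fegwep → hafegwepovi) add ha- … -ovi around the stem.
The other pattern: stems with 1 vowel add -um.
So helkil → hahelkilovi.

hahelkilovi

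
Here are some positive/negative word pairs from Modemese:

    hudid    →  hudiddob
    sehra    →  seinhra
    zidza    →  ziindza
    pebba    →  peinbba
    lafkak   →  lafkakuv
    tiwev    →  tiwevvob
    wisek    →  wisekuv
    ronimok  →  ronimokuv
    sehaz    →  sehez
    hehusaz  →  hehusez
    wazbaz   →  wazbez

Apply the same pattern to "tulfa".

"tulfa" ends in -a. The stems ending in -a (pebba → peinbba, zidza → ziindza, sehra → seinhra) insert -in- after the first vowel.
So tulfa → tuinlfa.

tuinlfa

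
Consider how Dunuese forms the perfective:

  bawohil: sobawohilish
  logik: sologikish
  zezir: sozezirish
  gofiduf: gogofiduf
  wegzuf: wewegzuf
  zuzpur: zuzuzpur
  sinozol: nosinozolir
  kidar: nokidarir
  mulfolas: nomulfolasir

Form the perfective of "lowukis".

solowukisish

"lowukis" has last vowel 'i'. The stems whose last vowel is 'i' (bawohil → sobawohilish, logik → sologikish, zezir → sozezirish) add so- … -ish around the stem.
The other patterns: stems whose last vowel is 'u' repeat the first consonant+vowel as a prefix; stems whose last vowel is 'a' or 'o' add no- … -ir around the stem.
So lowukis → solowukisish.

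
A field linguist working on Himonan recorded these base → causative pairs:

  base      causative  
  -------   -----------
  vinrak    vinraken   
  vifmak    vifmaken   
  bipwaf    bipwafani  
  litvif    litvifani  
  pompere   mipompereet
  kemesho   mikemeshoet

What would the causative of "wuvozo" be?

miwuvozoet

vinrak and bipwaf both have last vowel 'a' yet inflect differently (vinraken, bipwafani), so the last vowel is not what conditions the rule; the final letter is.
"wuvozo" ends in -o. The one such stem in the data (kemesho → mikemeshoet) adds mi- … -et around the stem, so the same rule applies.
The other patterns: stems ending in -k add -en; stems ending in -f add -ani.
So wuvozo → miwuvozoet.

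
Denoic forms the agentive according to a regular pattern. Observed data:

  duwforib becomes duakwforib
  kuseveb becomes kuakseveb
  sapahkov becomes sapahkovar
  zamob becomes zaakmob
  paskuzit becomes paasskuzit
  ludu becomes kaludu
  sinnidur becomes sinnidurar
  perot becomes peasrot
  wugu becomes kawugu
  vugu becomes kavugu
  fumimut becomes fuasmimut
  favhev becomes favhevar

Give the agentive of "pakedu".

kapakedu

perot and zamob both have last vowel 'o' yet inflect differently (peasrot, zaakmob), so the last vowel is not what conditions the rule; the final letter is.
"pakedu" ends in -u. The stems ending in -u (wugu → kawugu, ludu → kaludu, vugu → kavugu) add the prefix ka-.
So pakedu → kapakedu.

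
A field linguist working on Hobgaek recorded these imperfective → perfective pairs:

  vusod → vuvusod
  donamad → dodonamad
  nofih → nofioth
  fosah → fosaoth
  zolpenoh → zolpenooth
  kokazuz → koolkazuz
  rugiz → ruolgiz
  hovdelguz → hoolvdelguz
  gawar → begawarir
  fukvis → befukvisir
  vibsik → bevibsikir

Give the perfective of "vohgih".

donamad and fosah both have last vowel 'a' yet inflect differently (dodonamad, fosaoth), so the last vowel is not what conditions the rule; the final letter is.
"vohgih" ends in -h. The stems ending in -h (nofih → nofioth, fosah → fosaoth, zolpenoh → zolpenooth) drop the final letter and add -oth.
So vohgih → vohgioth.

vohgioth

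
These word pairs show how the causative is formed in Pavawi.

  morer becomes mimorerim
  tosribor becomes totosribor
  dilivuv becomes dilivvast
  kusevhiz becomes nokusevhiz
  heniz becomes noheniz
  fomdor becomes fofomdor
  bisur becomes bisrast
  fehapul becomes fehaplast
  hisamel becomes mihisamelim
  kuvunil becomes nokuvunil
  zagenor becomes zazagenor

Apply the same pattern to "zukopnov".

zuzukopnov

bisur and fomdor both end in -r yet inflect differently (bisrast, fofomdor), so the final letter is not what conditions the rule; the last vowel is.
"zukopnov" has last vowel 'o'. The stems whose last vowel is 'o' (fomdor → fofomdor, zagenor → zazagenor, tosribor → totosribor) repeat the first consonant+vowel as a prefix.
The other patterns: stems whose last vowel is 'u' delete the last vowel and add -ast; stems whose last vowel is 'e' add mi- … -im around the stem; stems whose last vowel is 'i' add the prefix no-.
So zukopnov → zuzukopnov.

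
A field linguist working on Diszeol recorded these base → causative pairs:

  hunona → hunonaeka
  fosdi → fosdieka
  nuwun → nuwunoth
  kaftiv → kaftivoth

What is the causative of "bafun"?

bafunoth

fosdi and kaftiv both have last vowel 'i' yet inflect differently (fosdieka, kaftivoth), so the last vowel is not what conditions the rule; whether the stem ends in a vowel or a consonant is.
"bafun" ends in a consonant. The stems ending in a consonant (nuwun → nuwunoth, kaftiv → kaftivoth) add -oth.
The other pattern: stems ending in a vowel add -eka.
So bafun → bafunoth.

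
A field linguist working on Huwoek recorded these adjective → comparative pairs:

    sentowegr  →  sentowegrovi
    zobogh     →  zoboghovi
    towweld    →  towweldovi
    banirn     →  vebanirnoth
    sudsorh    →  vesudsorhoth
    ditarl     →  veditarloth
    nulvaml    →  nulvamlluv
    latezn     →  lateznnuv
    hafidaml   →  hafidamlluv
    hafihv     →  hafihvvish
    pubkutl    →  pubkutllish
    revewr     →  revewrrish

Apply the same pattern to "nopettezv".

zobogh and sudsorh both end in -h yet inflect differently (zoboghovi, vesudsorhoth), so the final letter is not what conditions the rule; the second-to-last letter is.
"nopettezv" has second-to-last letter 'z'. The one such stem in the data (latezn → lateznnuv) doubles the final consonant and adds -uv (as do nulvaml, hafidaml), so the same rule applies.
So nopettezv → nopettezvvuv.

nopettezvvuv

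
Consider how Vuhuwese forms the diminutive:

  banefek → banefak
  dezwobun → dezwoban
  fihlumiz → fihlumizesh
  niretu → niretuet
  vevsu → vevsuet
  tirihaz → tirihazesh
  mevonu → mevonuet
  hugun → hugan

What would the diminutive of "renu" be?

renuet

"renu" ends in -u. The stems ending in -u (mevonu → mevonuet, niretu → niretuet, vevsu → vevsuet) add -et.
The other patterns: stems ending in -z add -esh; stems ending in -k or -n change the last vowel to 'a'.
So renu → renuet.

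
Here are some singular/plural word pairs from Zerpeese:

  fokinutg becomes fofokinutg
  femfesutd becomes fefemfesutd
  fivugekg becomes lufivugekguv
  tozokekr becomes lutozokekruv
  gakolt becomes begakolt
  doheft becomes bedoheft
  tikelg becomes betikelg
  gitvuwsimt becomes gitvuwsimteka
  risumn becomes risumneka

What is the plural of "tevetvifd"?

fokinutg and fivugekg both end in -g yet inflect differently (fofokinutg, lufivugekguv), so the final letter is not what conditions the rule; the second-to-last letter is.
"tevetvifd" has second-to-last letter 'f'. The one such stem in the data (doheft → bedoheft) adds the prefix be-, so the same rule applies.
The other patterns: stems whose second-to-last letter is 't' repeat the first consonant+vowel as a prefix; stems whose second-to-last letter is 'k' add lu- … -uv around the stem; stems whose second-to-last letter is 'm' add -eka.
So tevetvifd → betevetvifd.

betevetvifd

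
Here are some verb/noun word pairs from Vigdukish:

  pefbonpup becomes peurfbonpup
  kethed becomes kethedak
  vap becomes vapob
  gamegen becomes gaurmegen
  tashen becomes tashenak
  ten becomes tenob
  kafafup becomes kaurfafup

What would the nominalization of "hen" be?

henob

ten and tashen both end in -n yet inflect differently (tenob, tashenak), so the final letter is not what conditions the rule; the number of vowels is.
"hen" has 1 vowel. The stems with 1 vowel (vap → vapob, ten → tenob) add -ob.
So hen → henob.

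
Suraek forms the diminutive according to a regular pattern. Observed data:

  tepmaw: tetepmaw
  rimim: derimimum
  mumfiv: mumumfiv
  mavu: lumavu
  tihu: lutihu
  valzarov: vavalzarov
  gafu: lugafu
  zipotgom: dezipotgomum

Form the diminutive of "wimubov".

wiwimubov

rimim and mumfiv both have last vowel 'i' yet inflect differently (derimimum, mumumfiv), so the last vowel is not what conditions the rule; the final letter is.
"wimubov" ends in -v. The stems ending in -v (mumfiv → mumumfiv, valzarov → vavalzarov) repeat the first consonant+vowel as a prefix.
The other patterns: stems ending in -u add the prefix lu-; stems ending in -m add de- … -um around the stem.
So wimubov → wiwimubov.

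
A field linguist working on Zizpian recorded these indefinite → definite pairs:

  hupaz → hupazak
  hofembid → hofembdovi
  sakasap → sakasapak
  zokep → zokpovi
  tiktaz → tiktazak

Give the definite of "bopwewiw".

bopwewwovi

sakasap and zokep both end in -p yet inflect differently (sakasapak, zokpovi), so the final letter is not what conditions the rule; the last vowel is.
"bopwewiw" has last vowel 'i'. The one such stem in the data (hofembid → hofembdovi) deletes the last vowel and adds -ovi (as does zokep), so the same rule applies.
So bopwewiw → bopwewwovi.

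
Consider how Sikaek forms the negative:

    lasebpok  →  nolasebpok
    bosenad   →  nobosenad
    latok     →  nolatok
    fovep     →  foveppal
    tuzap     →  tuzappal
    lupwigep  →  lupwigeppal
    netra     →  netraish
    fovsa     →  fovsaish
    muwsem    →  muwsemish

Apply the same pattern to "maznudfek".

bosenad and tuzap both have last vowel 'a' yet inflect differently (nobosenad, tuzappal), so the last vowel is not what conditions the rule; the final letter is.
"maznudfek" ends in -k. The stems ending in -k (lasebpok → nolasebpok, latok → nolatok) add the prefix no-.
The other patterns: stems ending in -p double the final consonant and add -al; stems ending in -a or -m add -ish.
So maznudfek → nomaznudfek.

nomaznudfek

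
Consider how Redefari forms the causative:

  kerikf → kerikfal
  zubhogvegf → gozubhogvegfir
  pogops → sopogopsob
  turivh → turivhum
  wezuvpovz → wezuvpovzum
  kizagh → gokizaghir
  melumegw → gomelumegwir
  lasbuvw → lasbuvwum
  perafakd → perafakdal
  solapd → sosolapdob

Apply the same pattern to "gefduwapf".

sogefduwapfob

"gefduwapf" has second-to-last letter 'p'. The stems whose second-to-last letter is 'p' (solapd → sosolapdob, pogops → sopogopsob) add so- … -ob around the stem.
So gefduwapf → sogefduwapfob.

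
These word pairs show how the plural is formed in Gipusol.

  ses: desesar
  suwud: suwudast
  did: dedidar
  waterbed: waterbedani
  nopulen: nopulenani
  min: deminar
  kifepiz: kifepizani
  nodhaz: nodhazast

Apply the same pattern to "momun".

did and suwud both end in -d yet inflect differently (dedidar, suwudast), so the final letter is not what conditions the rule; the number of vowels is.
"momun" has 2 vowels. The stems with 2 vowels (nodhaz → nodhazast, suwud → suwudast) add -ast.
The other patterns: stems with 1 vowel add de- … -ar around the stem; stems with 3 vowels add -ani.
So momun → momunast.

momunast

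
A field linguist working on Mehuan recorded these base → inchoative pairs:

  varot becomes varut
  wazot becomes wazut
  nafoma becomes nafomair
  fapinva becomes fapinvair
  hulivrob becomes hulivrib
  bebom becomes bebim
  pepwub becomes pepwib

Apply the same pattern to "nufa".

varot and hulivrob both have last vowel 'o' yet inflect differently (varut, hulivrib), so the last vowel is not what conditions the rule; the final letter is.
"nufa" ends in -a. The stems ending in -a (nafoma → nafomair, fapinva → fapinvair) add -ir.
So nufa → nufair.

nufair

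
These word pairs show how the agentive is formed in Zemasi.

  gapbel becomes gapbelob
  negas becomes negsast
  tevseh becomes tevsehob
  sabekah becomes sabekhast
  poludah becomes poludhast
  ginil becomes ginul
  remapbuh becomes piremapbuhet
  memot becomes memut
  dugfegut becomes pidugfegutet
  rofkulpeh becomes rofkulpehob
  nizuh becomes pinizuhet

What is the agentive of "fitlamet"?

fitlametob

gapbel and ginil both end in -l yet inflect differently (gapbelob, ginul), so the final letter is not what conditions the rule; the last vowel is.
"fitlamet" has last vowel 'e'. The stems whose last vowel is 'e' (gapbel → gapbelob, tevseh → tevsehob, rofkulpeh → rofkulpehob) add -ob.
So fitlamet → fitlametob.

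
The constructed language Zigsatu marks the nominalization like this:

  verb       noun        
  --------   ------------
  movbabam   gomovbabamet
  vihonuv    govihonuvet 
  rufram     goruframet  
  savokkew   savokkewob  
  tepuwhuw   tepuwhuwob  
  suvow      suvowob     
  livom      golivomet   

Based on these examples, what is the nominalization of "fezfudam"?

gofezfudamet

tepuwhuw and vihonuv both have last vowel 'u' yet inflect differently (tepuwhuwob, govihonuvet), so the last vowel is not what conditions the rule; the final letter is.
"fezfudam" ends in -m. The stems ending in -m (rufram → goruframet, movbabam → gomovbabamet, livom → golivomet) add go- … -et around the stem.
The other pattern: stems ending in -w add -ob.
So fezfudam → gofezfudamet.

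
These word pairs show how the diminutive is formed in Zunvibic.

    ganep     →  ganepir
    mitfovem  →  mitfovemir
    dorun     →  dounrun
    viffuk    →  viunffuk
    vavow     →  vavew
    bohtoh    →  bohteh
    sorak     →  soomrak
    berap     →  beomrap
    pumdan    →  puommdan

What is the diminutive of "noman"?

noomman

viffuk and sorak both end in -k yet inflect differently (viunffuk, soomrak), so the final letter is not what conditions the rule; the last vowel is.
"noman" has last vowel 'a'. The stems whose last vowel is 'a' (sorak → soomrak, berap → beomrap, pumdan → puommdan) insert -om- after the first vowel.
The other patterns: stems whose last vowel is 'e' add -ir; stems whose last vowel is 'u' insert -un- after the first vowel; stems whose last vowel is 'o' change the last vowel to 'e'.
So noman → noomman.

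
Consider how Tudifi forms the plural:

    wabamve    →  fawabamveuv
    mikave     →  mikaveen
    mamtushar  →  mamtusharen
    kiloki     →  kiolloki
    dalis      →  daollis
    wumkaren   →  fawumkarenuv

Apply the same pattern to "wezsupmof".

fawezsupmofuv

"wezsupmof" begins with w-. The stems beginning with w- (wabamve → fawabamveuv, wumkaren → fawumkarenuv) add fa- … -uv around the stem.
The other patterns: stems beginning with m- add -en; stems beginning with d- or k- insert -ol- after the first vowel.
So wezsupmof → fawezsupmofuv.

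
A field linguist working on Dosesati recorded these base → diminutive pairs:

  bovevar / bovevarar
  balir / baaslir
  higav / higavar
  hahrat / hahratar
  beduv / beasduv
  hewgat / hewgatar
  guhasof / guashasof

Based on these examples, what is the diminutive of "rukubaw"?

rukubawar

bovevar and balir both end in -r yet inflect differently (bovevarar, baaslir), so the final letter is not what conditions the rule; the last vowel is.
"rukubaw" has last vowel 'a'. The stems whose last vowel is 'a' (hewgat → hewgatar, bovevar → bovevarar, hahrat → hahratar) add -ar.
The other pattern: stems whose last vowel is 'i', 'o' or 'u' insert -as- after the first vowel.
So rukubaw → rukubawar.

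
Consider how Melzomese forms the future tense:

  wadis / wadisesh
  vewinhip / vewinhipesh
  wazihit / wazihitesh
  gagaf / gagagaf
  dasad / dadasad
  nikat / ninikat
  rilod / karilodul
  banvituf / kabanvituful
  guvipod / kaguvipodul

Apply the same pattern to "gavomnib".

gavomnibesh

"gavomnib" has last vowel 'i'. The stems whose last vowel is 'i' (wadis → wadisesh, vewinhip → vewinhipesh, wazihit → wazihitesh) add -esh.
So gavomnib → gavomnibesh.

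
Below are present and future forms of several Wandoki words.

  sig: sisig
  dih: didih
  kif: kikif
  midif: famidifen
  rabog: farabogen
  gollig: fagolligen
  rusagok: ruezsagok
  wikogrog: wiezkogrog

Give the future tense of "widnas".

fawidnasen

"widnas" has 2 vowels. The stems with 2 vowels (midif → famidifen, rabog → farabogen, gollig → fagolligen) add fa- … -en around the stem.
So widnas → fawidnasen.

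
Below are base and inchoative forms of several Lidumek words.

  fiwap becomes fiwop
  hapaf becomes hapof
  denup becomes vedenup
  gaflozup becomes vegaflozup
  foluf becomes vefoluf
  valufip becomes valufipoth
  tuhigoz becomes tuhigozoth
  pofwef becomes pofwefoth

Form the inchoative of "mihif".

fiwap and denup both end in -p yet inflect differently (fiwop, vedenup), so the final letter is not what conditions the rule; the last vowel is.
"mihif" has last vowel 'i'. The one such stem in the data (valufip → valufipoth) adds -oth, so the same rule applies.
So mihif → mihifoth.

mihifoth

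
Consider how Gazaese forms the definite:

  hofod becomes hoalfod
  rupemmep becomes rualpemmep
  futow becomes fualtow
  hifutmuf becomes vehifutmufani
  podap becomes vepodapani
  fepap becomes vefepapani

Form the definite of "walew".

rupemmep and podap both end in -p yet inflect differently (rualpemmep, vepodapani), so the final letter is not what conditions the rule; the last vowel is.
"walew" has last vowel 'e'. The one such stem in the data (rupemmep → rualpemmep) inserts -al- after the first vowel (as do hofod, futow), so the same rule applies.
So walew → waallew.

waallew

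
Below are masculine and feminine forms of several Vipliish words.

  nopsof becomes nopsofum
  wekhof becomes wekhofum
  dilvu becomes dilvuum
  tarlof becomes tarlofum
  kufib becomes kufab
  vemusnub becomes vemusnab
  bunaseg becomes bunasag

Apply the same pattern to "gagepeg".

gagepag

dilvu and vemusnub both have last vowel 'u' yet inflect differently (dilvuum, vemusnab), so the last vowel is not what conditions the rule; the final letter is.
"gagepeg" ends in -g. The one such stem in the data (bunaseg → bunasag) changes the last vowel to 'a' (as do kufib, vemusnub), so the same rule applies.
The other pattern: stems ending in -f or -u add -um.
So gagepeg → gagepag.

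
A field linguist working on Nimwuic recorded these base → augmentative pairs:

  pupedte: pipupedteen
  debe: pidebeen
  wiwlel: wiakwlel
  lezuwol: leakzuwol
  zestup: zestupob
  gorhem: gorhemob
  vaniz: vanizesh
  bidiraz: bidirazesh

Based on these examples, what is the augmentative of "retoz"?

"retoz" ends in -z. The stems ending in -z (vaniz → vanizesh, bidiraz → bidirazesh) add -esh.
The other patterns: stems ending in -e add pi- … -en around the stem; stems ending in -l insert -ak- after the first vowel; stems ending in -m or -p add -ob.
So retoz → retozesh.

retozesh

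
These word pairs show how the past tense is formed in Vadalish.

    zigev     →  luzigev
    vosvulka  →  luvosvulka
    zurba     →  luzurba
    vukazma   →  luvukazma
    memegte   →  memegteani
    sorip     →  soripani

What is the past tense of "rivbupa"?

lurivbupa

zigev and memegte both have last vowel 'e' yet inflect differently (luzigev, memegteani), so the last vowel is not what conditions the rule; the final letter is.
"rivbupa" ends in -a. The stems ending in -a (vosvulka → luvosvulka, zurba → luzurba, vukazma → luvukazma) add the prefix lu-.
So rivbupa → lurivbupa.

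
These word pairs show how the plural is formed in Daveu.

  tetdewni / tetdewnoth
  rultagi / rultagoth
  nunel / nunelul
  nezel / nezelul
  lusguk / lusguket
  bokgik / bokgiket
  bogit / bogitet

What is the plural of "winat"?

winatet

tetdewni and bokgik both have last vowel 'i' yet inflect differently (tetdewnoth, bokgiket), so the last vowel is not what conditions the rule; the final letter is.
"winat" ends in -t. The one such stem in the data (bogit → bogitet) adds -et, so the same rule applies.
The other patterns: stems ending in -i drop the final letter and add -oth; stems ending in -l add -ul.
So winat → winatet.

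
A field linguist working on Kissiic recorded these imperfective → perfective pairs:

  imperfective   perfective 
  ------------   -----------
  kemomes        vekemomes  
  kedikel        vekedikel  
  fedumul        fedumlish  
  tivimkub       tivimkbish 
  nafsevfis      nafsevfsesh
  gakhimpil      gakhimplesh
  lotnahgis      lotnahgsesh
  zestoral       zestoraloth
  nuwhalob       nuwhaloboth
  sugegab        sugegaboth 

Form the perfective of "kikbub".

kikbbish

kedikel and fedumul both end in -l yet inflect differently (vekedikel, fedumlish), so the final letter is not what conditions the rule; the last vowel is.
"kikbub" has last vowel 'u'. The stems whose last vowel is 'u' (fedumul → fedumlish, tivimkub → tivimkbish) delete the last vowel and add -ish.
So kikbub → kikbbish.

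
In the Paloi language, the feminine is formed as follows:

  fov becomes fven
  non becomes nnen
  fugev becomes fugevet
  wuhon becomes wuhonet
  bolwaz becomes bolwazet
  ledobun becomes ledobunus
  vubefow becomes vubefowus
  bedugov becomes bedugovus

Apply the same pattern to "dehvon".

fov and fugev both end in -v yet inflect differently (fven, fugevet), so the final letter is not what conditions the rule; the number of vowels is.
"dehvon" has 2 vowels. The stems with 2 vowels (fugev → fugevet, wuhon → wuhonet, bolwaz → bolwazet) add -et.
The other patterns: stems with 1 vowel delete the last vowel and add -en; stems with 3 vowels add -us.
So dehvon → dehvonet.

dehvonet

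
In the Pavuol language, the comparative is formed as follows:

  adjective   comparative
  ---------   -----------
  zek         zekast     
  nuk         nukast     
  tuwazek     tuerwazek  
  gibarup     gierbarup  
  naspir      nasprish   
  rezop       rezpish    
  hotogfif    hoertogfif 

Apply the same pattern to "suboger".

nuk and tuwazek both end in -k yet inflect differently (nukast, tuerwazek), so the final letter is not what conditions the rule; the number of vowels is.
"suboger" has 3 vowels. The stems with 3 vowels (tuwazek → tuerwazek, gibarup → gierbarup, hotogfif → hoertogfif) insert -er- after the first vowel.
The other patterns: stems with 1 vowel add -ast; stems with 2 vowels delete the last vowel and add -ish.
So suboger → suerboger.

suerboger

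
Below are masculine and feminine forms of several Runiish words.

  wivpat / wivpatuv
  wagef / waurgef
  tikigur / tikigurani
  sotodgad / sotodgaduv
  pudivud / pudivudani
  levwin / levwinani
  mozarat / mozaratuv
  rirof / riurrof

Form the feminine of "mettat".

mettatuv

pudivud and sotodgad both end in -d yet inflect differently (pudivudani, sotodgaduv), so the final letter is not what conditions the rule; the last vowel is.
"mettat" has last vowel 'a'. The stems whose last vowel is 'a' (wivpat → wivpatuv, mozarat → mozaratuv, sotodgad → sotodgaduv) add -uv.
The other patterns: stems whose last vowel is 'i' or 'u' add -ani; stems whose last vowel is 'e' or 'o' insert -ur- after the first vowel.
So mettat → mettatuv.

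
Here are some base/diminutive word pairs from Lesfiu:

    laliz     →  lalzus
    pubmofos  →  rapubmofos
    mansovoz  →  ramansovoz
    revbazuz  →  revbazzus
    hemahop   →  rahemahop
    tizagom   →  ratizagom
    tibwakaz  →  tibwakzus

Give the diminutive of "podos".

"podos" has last vowel 'o'. The stems whose last vowel is 'o' (hemahop → rahemahop, tizagom → ratizagom, mansovoz → ramansovoz) add the prefix ra-.
So podos → rapodos.

rapodos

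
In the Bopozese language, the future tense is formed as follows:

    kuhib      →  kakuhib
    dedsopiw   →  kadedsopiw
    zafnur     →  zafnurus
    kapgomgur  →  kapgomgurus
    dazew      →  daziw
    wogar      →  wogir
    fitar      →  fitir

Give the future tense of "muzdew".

muzdiw

"muzdew" has last vowel 'e'. The one such stem in the data (dazew → daziw) changes the last vowel to 'i' (as do wogar, fitar), so the same rule applies.
So muzdew → muzdiw.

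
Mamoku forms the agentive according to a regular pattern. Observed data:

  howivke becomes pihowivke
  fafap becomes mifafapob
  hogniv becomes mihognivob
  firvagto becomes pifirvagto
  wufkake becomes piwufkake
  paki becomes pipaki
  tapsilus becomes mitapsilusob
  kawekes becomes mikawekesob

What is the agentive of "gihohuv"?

"gihohuv" ends in a consonant. The stems ending in a consonant (fafap → mifafapob, hogniv → mihognivob, kawekes → mikawekesob) add mi- … -ob around the stem.
The other pattern: stems ending in a vowel add the prefix pi-.
So gihohuv → migihohuvob.

migihohuvob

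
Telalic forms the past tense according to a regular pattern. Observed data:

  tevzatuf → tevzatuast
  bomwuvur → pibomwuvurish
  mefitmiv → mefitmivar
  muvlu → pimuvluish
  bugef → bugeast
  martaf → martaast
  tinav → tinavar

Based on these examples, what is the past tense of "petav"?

"petav" ends in -v. The stems ending in -v (tinav → tinavar, mefitmiv → mefitmivar) add -ar.
The other patterns: stems ending in -f drop the final letter and add -ast; stems ending in -r or -u add pi- … -ish around the stem.
So petav → petavar.

petavar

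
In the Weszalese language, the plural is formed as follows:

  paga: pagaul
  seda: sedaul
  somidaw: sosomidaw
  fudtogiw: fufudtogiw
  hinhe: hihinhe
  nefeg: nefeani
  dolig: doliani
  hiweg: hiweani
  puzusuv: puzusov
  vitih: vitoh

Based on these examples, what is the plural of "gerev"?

"gerev" ends in -v. The one such stem in the data (puzusuv → puzusov) changes the last vowel to 'o' (as does vitih), so the same rule applies.
The other patterns: stems ending in -a add -ul; stems ending in -e or -w repeat the first consonant+vowel as a prefix; stems ending in -g drop the final letter and add -ani.
So gerev → gerov.

gerov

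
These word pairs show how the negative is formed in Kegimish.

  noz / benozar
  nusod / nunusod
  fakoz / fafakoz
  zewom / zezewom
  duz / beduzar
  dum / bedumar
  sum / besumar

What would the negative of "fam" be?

befamar

dum and zewom both end in -m yet inflect differently (bedumar, zezewom), so the final letter is not what conditions the rule; the number of vowels is.
"fam" has 1 vowel. The stems with 1 vowel (dum → bedumar, sum → besumar, noz → benozar) add be- … -ar around the stem.
So fam → befamar.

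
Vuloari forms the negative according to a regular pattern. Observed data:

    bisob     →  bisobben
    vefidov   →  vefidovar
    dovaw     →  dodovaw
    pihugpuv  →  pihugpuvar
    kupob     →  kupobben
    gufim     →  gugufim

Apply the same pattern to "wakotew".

wawakotew

"wakotew" ends in -w. The one such stem in the data (dovaw → dodovaw) repeats the first consonant+vowel as a prefix (as does gufim), so the same rule applies.
The other patterns: stems ending in -v add -ar; stems ending in -b double the final consonant and add -en.
So wakotew → wawakotew.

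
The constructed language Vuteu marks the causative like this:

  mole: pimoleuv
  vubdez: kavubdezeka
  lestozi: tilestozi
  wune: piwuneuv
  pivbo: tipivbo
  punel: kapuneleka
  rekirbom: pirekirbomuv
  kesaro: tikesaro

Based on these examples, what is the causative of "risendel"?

"risendel" ends in -l. The one such stem in the data (punel → kapuneleka) adds ka- … -eka around the stem, so the same rule applies.
So risendel → karisendeleka.

karisendeleka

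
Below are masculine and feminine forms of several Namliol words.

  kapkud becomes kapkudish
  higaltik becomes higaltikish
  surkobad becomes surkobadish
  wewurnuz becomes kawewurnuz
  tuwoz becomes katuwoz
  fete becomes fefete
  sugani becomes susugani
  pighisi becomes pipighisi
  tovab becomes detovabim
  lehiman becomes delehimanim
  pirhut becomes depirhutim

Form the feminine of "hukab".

kapkud and wewurnuz both have last vowel 'u' yet inflect differently (kapkudish, kawewurnuz), so the last vowel is not what conditions the rule; the final letter is.
"hukab" ends in -b. The one such stem in the data (tovab → detovabim) adds de- … -im around the stem, so the same rule applies.
So hukab → dehukabim.

dehukabim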